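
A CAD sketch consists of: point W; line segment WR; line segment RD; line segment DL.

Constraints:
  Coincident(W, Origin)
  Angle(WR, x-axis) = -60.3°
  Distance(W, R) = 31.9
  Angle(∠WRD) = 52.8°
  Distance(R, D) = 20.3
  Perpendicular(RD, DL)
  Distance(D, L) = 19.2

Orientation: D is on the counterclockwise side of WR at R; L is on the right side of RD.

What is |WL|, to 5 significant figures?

44.621

∠WRD = 52.8°, so RD runs at -60.3° + (180° − 52.8°) = 66.900° from the x-axis; with |RD| = 20.3, D = R + 20.3·(cos 66.900°, sin 66.900°) = (23.770, -9.0370). The perpendicularity gives DL at right angles to RD; with |DL| = 19.2 on the right of RD, L = D + 19.2·(0.91982, -0.39234) = (41.430, -16.570). Then |WL| = |L − W| = 44.621.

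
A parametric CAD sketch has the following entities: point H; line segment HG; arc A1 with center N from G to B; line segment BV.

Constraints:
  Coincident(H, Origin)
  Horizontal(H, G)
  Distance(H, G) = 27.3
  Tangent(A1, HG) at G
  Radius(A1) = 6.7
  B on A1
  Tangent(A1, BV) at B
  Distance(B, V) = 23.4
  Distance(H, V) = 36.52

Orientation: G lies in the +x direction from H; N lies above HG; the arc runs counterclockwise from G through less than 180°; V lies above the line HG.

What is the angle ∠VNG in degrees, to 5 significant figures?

164.16°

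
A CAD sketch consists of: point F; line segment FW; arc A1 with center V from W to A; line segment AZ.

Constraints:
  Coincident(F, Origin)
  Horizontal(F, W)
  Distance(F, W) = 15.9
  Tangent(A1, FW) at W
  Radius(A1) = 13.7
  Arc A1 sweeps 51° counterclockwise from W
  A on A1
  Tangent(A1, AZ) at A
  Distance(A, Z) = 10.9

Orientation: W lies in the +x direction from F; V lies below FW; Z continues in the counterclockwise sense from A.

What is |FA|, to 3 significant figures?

7.31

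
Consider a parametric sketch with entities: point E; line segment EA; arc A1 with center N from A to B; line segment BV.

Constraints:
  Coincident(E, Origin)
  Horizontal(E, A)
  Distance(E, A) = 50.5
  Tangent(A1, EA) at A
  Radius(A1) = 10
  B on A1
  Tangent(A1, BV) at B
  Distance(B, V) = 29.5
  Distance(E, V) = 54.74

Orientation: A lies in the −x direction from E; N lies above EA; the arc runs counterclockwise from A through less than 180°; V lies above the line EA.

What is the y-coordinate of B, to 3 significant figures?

9.36

E is at the origin; EA is horizontal with |EA| = 50.5 and A on the −x side, so A = (-50.5, 0.00). A1 meets EA tangentially, so NA is at right angles to EA, so N = A + (0, 10) = (-50.5, 10.0). Since NB ⟂ BV (tangency), |NV| = √(10.0² + 29.5²) = 31.1 regardless of where B sits on A1. So V lies on both circle(E, 54.74) and circle(N, 31.1); the above-EA intersection is V = (-38.6, 38.8). B is the foot of the tangent from V: B = (-40.5, 9.36).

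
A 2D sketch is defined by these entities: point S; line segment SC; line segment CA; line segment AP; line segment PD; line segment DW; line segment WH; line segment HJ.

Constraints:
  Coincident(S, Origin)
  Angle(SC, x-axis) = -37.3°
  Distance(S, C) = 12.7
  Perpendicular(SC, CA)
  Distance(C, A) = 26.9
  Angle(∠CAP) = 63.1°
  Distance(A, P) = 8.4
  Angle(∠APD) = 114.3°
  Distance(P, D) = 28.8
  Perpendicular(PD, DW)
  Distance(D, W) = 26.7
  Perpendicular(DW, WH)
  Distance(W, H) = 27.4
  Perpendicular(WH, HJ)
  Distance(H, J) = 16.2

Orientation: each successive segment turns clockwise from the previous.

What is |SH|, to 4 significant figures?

39.31

S is at the origin; SC runs at -37.3° with length 12.7, so C = (10.10, -7.696). SC ⟂ CA, so CA runs at -127.3°; with |CA| = 26.9, A = (-6.199, -29.09). ∠CAP = 63.1° gives AP at 115.8° from the x-axis; with |AP| = 8.4, P = (-9.855, -21.53). ∠APD = 114.3° gives PD at 50.10° from the x-axis; with |PD| = 28.8, D = (8.619, 0.5627). PD ⟂ DW, so DW runs at -39.90°; with |DW| = 26.7, W = (29.10, -16.56). DW ⟂ WH, so WH runs at -129.9°; with |WH| = 27.4, H = (11.53, -37.58). Then |SH| = |H − S| = 39.31.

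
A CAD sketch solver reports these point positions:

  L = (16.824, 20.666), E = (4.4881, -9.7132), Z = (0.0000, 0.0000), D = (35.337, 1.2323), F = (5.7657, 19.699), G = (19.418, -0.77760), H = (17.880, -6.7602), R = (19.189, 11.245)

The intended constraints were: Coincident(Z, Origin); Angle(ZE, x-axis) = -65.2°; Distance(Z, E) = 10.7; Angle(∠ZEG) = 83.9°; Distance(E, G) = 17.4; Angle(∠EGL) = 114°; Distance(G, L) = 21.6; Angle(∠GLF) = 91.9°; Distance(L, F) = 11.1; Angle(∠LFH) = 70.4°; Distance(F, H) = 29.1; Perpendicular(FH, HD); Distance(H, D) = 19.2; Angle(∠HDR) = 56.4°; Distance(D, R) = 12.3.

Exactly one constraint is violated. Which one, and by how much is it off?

Distance(D, R) = 12.3 — off by 6.70.

Z = (0.00, 0.00) ✓; ZE at -65.20° ✓; |ZE| = 10.70 ✓; ∠ZEG = 83.90° ✓; |EG| = 17.40 ✓; ∠EGL = 114.0° ✓; |GL| = 21.60 ✓; ∠GLF = 91.90° ✓; |LF| = 11.10 ✓; ∠LFH = 70.40° ✓; |FH| = 29.10 ✓; ∠(FH, HD) = 90.00° ✓; |HD| = 19.20 ✓; ∠HDR = 56.40° ✓; |DR| = 19.00 ✗.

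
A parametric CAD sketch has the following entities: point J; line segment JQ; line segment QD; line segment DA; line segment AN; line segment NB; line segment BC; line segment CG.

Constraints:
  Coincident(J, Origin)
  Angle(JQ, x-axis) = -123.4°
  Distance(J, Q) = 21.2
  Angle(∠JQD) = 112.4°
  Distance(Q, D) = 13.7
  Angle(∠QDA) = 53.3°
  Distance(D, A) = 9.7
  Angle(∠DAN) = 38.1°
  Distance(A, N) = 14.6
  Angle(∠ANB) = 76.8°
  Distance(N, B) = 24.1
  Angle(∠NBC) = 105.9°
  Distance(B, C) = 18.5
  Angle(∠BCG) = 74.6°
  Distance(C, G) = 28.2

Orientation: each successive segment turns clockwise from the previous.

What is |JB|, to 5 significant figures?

44.718

J is at the origin; JQ runs at -123.4° with length 21.2, so Q = (-11.670, -17.699). ∠JQD = 112.4° gives QD at 169.00° from the x-axis; with |QD| = 13.7, D = (-25.118, -15.085). ∠QDA = 53.3° gives DA at 42.300° from the x-axis; with |DA| = 9.7, A = (-17.944, -8.5565). ∠DAN = 38.1° gives AN at -99.600° from the x-axis; with |AN| = 14.6, N = (-20.379, -22.952). ∠ANB = 76.8° gives NB at 157.20° from the x-axis; with |NB| = 24.1, B = (-42.596, -13.613). Then |JB| = |B − J| = 44.718.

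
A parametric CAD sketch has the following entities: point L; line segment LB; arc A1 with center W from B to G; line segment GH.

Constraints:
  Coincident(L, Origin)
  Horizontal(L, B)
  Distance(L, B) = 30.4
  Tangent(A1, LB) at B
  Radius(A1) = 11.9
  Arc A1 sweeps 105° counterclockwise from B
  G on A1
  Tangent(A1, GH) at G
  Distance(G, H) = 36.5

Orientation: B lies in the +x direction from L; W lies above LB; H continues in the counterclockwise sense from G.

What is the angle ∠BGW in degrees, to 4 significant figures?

37.50°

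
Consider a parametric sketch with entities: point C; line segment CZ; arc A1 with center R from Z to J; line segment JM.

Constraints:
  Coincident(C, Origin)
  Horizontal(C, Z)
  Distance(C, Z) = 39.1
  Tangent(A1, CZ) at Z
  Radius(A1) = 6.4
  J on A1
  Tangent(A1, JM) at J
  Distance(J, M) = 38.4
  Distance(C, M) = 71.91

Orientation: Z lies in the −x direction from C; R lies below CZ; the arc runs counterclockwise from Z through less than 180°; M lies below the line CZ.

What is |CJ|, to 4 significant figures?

45.12

C is at the origin; C and Z share the same y with |CZ| = 39.1 and Z on the −x side, so Z = (-39.10, 0.000). Since A1 is tangent to CZ there, RZ ⟂ CZ, so R = Z + (0, -6.4) = (-39.10, -6.400). Since RJ ⟂ JM (tangency), |RM| = √(6.4² + 38.4²) = 38.93 regardless of where J sits on A1. So M lies on both circle(C, 71.91) and circle(R, 38.93); the below-CZ intersection is M = (-60.44, -38.96). J is the foot of the tangent from M: J = (-44.96, -3.819).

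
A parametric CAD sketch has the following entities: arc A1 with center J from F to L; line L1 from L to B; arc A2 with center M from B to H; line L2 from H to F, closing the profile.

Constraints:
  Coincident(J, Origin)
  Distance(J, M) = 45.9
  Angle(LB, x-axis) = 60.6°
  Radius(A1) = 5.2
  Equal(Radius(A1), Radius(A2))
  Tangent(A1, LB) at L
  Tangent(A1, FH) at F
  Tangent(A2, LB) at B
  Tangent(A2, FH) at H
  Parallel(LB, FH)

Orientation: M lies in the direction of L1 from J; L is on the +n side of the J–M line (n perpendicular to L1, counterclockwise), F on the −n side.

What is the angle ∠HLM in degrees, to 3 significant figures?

6.30°

The slot axis is L1's direction at 60.6°, so u = (cos 60.6°, sin 60.6°) = (0.491, 0.871) and n = (−sin 60.6°, cos 60.6°) = (-0.871, 0.491). J is at the origin and M lies 45.9 along u from J, so M = 45.9·u = (22.5, 40.0). Tangency of A1 to both parallel lines with radius 5.2 puts L and F at J ± 5.2·n: L = (-4.53, 2.55), F = (4.53, -2.55). Equal radii place B and H the same way about M: B = M + 5.2·n = (18.0, 42.5), H = M − 5.2·n = (27.1, 37.4). Then cos ∠HLM = LH·LM / (|LH||LM|), giving 6.30°.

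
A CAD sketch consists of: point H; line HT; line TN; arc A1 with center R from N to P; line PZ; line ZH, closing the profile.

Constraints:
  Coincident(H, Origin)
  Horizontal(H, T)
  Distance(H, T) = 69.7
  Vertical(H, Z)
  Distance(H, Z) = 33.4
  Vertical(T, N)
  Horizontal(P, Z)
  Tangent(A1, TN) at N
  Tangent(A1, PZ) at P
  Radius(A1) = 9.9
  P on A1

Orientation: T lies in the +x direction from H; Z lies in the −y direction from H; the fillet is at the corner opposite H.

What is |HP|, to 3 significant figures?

68.5

The virtual corner opposite H is at (69.7, -33.4). A1 meets TN tangentially, so RN is at right angles to TN and tangency of A1 to PZ means the radius RP is perpendicular to PZ, with radius 9.9, so the center R sits 9.9 in from both sides at R = (59.8, -23.5). That places the tangent points at N = (69.7, -23.5) on TN and P = (59.8, -33.4) on PZ. Then |HP| = |P − H| = 68.5.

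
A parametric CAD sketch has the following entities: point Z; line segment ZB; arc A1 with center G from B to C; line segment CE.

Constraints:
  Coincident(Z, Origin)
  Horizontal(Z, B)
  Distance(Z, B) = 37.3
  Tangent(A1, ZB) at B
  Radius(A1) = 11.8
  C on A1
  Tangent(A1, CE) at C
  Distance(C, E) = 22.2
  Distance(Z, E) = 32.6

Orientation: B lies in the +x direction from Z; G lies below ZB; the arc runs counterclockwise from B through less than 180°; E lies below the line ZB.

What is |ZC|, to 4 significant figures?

27.41

Z is at the origin; ZB is horizontal with |ZB| = 37.3 and B on the +x side, so B = (37.30, 0.000). The tangent condition forces GB to be normal to ZB, so G = B + (0, -11.8) = (37.30, -11.80). Since GC ⟂ CE (tangency), |GE| = √(11.8² + 22.2²) = 25.14 regardless of where C sits on A1. So E lies on both circle(Z, 32.6) and circle(G, 25.14); the below-ZB intersection is E = (17.61, -27.43). C is the foot of the tangent from E: C = (26.48, -7.084).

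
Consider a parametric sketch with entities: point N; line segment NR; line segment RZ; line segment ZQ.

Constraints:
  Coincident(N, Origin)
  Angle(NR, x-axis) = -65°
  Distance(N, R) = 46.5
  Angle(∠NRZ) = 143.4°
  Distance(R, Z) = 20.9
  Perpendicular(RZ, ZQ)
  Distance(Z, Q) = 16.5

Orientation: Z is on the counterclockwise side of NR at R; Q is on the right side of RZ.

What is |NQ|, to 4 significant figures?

73.12

N is at the origin; NR runs at -65.0° with length 46.5, so R = 46.5·(cos -65.0°, sin -65.0°) = (19.65, -42.14). ∠NRZ = 143.4°, so RZ runs at -65.0° + (180° − 143.4°) = -28.40° from the x-axis; with |RZ| = 20.9, Z = R + 20.9·(cos -28.40°, sin -28.40°) = (38.04, -52.08). RZ is perpendicular to ZQ; with |ZQ| = 16.5 on the right of RZ, Q = Z + 16.5·(-0.4756, -0.8796) = (30.19, -66.60). Then |NQ| = |Q − N| = 73.12.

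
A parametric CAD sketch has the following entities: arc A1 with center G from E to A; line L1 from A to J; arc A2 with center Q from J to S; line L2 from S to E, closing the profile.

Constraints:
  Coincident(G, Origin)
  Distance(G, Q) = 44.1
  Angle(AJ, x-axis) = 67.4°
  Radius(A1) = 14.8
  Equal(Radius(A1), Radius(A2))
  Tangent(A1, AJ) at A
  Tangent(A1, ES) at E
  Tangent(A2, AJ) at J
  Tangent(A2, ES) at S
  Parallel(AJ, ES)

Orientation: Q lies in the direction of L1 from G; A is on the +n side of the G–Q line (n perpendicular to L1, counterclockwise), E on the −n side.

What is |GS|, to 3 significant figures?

46.5

The slot axis is L1's direction at 67.4°, so u = (cos 67.4°, sin 67.4°) = (0.384, 0.923) and n = (−sin 67.4°, cos 67.4°) = (-0.923, 0.384). G is at the origin and Q lies 44.1 along u from G, so Q = 44.1·u = (16.9, 40.7). Tangency of A1 to both parallel lines with radius 14.8 puts A and E at G ± 14.8·n: A = (-13.7, 5.69), E = (13.7, -5.69). Equal radii place J and S the same way about Q: J = Q + 14.8·n = (3.28, 46.4), S = Q − 14.8·n = (30.6, 35.0). Then |GS| = |S − G| = 46.5.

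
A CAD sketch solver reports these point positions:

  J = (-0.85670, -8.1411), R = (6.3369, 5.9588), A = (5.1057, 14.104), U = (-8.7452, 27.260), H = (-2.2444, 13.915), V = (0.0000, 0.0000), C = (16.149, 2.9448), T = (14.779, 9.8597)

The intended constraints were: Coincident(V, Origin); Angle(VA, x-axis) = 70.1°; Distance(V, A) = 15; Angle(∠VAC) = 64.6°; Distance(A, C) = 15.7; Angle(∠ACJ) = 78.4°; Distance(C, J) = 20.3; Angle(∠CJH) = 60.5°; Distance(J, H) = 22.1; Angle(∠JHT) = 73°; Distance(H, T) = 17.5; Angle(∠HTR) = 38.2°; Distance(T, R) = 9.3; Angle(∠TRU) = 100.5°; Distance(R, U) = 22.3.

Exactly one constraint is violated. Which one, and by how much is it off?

Distance(R, U) = 22.3 — off by 3.80.

V = (0.00, 0.00) ✓; VA at 70.10° ✓; |VA| = 15.00 ✓; ∠VAC = 64.60° ✓; |AC| = 15.70 ✓; ∠ACJ = 78.40° ✓; |CJ| = 20.30 ✓; ∠CJH = 60.50° ✓; |JH| = 22.10 ✓; ∠JHT = 73.00° ✓; |HT| = 17.50 ✓; ∠HTR = 38.20° ✓; |TR| = 9.300 ✓; ∠TRU = 100.5° ✓; |RU| = 26.10 ✗.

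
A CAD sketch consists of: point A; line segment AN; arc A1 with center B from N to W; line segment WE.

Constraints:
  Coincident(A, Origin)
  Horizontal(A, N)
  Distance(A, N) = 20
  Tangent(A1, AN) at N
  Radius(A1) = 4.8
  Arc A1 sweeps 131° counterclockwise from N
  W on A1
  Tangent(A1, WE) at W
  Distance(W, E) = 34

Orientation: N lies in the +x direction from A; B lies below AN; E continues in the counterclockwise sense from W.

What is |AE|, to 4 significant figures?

51.24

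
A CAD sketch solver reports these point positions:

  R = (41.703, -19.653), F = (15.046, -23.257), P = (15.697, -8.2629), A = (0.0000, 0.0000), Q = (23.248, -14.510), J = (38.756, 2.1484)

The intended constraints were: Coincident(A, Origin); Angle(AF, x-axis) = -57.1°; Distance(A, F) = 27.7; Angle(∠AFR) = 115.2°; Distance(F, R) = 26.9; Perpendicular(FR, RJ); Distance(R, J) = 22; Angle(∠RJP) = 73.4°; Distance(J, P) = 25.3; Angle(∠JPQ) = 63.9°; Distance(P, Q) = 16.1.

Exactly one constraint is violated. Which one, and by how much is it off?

Distance(P, Q) = 16.1 — off by 6.30.

A = (0.00, 0.00) ✓; AF at -57.10° ✓; |AF| = 27.70 ✓; ∠AFR = 115.2° ✓; |FR| = 26.90 ✓; ∠(FR, RJ) = 90.00° ✓; |RJ| = 22.00 ✓; ∠RJP = 73.40° ✓; |JP| = 25.30 ✓; ∠JPQ = 63.90° ✓; |PQ| = 9.800 ✗.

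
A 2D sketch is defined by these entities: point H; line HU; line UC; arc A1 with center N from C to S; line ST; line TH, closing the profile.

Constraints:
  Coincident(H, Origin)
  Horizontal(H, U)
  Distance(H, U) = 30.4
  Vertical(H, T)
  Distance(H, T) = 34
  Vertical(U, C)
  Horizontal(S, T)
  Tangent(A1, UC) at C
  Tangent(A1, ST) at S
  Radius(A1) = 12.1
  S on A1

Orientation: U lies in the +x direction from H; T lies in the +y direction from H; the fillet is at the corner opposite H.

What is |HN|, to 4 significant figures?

28.54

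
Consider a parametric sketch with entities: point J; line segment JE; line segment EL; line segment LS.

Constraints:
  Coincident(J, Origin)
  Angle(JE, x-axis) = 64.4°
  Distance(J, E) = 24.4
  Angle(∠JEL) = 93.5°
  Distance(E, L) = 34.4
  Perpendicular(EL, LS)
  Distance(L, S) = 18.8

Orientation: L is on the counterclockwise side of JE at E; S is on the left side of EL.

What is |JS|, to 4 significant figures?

36.32

J is at the origin; JE runs at 64.4° with length 24.4, so E = 24.4·(cos 64.4°, sin 64.4°) = (10.54, 22.00). ∠JEL = 93.5°, so EL runs at 64.4° + (180° − 93.5°) = 150.9° from the x-axis; with |EL| = 34.4, L = E + 34.4·(cos 150.9°, sin 150.9°) = (-19.51, 38.73). EL is perpendicular to LS; with |LS| = 18.8 on the left of EL, S = L + 18.8·(-0.4863, -0.8738) = (-28.66, 22.31). Then |JS| = |S − J| = 36.32.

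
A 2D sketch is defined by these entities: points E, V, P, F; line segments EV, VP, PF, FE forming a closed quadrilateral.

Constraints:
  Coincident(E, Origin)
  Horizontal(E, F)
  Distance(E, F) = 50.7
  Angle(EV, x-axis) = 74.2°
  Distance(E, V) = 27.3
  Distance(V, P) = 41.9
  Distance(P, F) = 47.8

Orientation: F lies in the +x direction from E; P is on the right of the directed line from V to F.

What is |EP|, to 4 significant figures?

16.53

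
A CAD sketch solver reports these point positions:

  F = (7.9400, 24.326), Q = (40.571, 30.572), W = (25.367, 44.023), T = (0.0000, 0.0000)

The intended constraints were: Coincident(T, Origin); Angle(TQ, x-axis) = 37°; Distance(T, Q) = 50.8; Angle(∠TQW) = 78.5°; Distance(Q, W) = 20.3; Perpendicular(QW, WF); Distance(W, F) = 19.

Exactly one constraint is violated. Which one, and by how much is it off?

Distance(W, F) = 19 — off by 7.30.

T = (0.00, 0.00) ✓; TQ at 37.00° ✓; |TQ| = 50.80 ✓; ∠TQW = 78.50° ✓; |QW| = 20.30 ✓; ∠(QW, WF) = 90.00° ✓; |WF| = 26.30 ✗.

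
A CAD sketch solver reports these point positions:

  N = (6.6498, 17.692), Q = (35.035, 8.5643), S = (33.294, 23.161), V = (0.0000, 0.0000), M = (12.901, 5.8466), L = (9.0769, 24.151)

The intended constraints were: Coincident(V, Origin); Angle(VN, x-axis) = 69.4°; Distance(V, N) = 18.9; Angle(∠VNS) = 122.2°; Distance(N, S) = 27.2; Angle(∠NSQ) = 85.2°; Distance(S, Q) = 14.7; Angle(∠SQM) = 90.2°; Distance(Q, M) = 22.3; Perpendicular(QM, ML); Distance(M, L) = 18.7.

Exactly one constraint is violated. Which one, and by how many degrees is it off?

Perpendicular(QM, ML) — off by 4.80°.

V = (0.00, 0.00) ✓; VN at 69.40° ✓; |VN| = 18.90 ✓; ∠VNS = 122.2° ✓; |NS| = 27.20 ✓; ∠NSQ = 85.20° ✓; |SQ| = 14.70 ✓; ∠SQM = 90.20° ✓; |QM| = 22.30 ✓; ∠(QM, ML) = 85.20° ✗; |ML| = 18.70 ✓.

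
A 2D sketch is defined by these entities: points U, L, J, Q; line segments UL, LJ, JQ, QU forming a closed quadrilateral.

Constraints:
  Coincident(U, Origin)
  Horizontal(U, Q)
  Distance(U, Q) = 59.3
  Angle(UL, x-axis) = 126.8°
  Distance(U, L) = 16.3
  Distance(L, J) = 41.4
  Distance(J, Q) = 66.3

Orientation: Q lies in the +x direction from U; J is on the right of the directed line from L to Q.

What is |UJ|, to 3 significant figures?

27.4

Checks: |LJ| = 41.40 ✓; |JQ| = 66.30 ✓.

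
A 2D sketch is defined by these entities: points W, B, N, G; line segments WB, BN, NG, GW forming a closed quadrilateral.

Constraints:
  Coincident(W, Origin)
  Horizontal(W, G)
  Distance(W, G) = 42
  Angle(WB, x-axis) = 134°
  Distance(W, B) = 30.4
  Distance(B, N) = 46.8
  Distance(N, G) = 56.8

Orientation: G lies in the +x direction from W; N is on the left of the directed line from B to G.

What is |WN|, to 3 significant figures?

52.9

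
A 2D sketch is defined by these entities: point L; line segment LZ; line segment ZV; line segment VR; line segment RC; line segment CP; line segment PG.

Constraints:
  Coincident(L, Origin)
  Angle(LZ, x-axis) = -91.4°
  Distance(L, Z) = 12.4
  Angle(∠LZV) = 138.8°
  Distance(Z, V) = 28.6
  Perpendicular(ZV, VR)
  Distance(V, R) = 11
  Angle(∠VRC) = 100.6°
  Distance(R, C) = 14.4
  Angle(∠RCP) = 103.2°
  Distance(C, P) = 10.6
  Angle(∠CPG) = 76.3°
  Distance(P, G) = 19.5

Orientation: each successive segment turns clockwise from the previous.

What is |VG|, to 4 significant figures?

0.9318

∠RCP = 103.2° gives CP at -18.80° from the x-axis; with |CP| = 10.6, P = (-10.09, -17.21). ∠CPG = 76.3° gives PG at -122.5° from the x-axis; with |PG| = 19.5, G = (-20.57, -33.65). Then |VG| = |G − V| = 0.9318.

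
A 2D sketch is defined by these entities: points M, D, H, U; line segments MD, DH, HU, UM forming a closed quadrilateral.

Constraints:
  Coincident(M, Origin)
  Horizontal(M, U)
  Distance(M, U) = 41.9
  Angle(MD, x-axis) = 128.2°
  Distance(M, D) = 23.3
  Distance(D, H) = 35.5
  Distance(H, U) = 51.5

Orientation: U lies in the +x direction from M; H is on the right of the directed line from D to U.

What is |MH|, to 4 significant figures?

17.79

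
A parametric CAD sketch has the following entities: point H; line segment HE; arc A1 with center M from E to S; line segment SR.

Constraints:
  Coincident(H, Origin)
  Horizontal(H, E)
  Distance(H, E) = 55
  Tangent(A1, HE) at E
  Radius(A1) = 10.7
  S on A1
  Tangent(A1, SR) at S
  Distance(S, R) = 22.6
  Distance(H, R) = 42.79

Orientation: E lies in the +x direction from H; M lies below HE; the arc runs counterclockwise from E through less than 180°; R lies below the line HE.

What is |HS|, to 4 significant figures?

46.00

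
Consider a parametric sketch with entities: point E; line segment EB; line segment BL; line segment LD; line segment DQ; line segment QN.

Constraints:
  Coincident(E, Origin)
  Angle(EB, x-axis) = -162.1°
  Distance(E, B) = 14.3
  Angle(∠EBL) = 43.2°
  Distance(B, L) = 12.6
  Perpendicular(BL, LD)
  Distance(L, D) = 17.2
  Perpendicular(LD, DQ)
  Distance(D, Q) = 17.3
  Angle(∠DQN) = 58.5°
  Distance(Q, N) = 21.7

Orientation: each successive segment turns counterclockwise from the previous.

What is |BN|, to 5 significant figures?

6.7648

E is at the origin; EB runs at -162.1° with length 14.3, so B = (-13.608, -4.3952). ∠EBL = 43.2° gives BL at -25.300° from the x-axis; with |BL| = 12.6, L = (-2.2164, -9.7799). BL is perpendicular to LD, so LD runs at 64.700°; with |LD| = 17.2, D = (5.1342, 5.7703). LD is perpendicular to DQ, so DQ runs at 154.70°; with |DQ| = 17.3, Q = (-10.506, 13.164). ∠DQN = 58.5° gives QN at -83.800° from the x-axis; with |QN| = 21.7, N = (-8.1628, -8.4095). Then |BN| = |N − B| = 6.7648.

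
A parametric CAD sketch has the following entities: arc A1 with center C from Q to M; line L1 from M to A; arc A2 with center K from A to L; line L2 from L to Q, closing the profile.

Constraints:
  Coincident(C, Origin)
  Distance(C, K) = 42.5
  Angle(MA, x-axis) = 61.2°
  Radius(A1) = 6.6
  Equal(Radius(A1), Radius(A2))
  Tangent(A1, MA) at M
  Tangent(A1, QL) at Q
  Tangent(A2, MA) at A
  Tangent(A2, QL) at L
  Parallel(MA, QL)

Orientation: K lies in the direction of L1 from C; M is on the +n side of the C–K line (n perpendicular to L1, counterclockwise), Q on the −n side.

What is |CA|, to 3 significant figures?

43.0

The slot axis is L1's direction at 61.2°, so u = (cos 61.2°, sin 61.2°) = (0.482, 0.876) and n = (−sin 61.2°, cos 61.2°) = (-0.876, 0.482). C is at the origin and K lies 42.5 along u from C, so K = 42.5·u = (20.5, 37.2). Tangency of A1 to both parallel lines with radius 6.6 puts M and Q at C ± 6.6·n: M = (-5.78, 3.18), Q = (5.78, -3.18). Equal radii place A and L the same way about K: A = K + 6.6·n = (14.7, 40.4), L = K − 6.6·n = (26.3, 34.1). Then |CA| = |A − C| = 43.0.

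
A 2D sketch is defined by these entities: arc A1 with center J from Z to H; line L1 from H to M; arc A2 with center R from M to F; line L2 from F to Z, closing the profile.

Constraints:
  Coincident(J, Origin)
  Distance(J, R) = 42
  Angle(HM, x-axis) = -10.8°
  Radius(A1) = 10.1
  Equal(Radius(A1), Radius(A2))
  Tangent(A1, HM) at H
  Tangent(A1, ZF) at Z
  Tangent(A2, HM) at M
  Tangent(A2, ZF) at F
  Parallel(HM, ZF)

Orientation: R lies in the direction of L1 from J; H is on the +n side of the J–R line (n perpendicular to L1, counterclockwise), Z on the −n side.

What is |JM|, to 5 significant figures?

43.197

The slot axis is L1's direction at -10.8°, so u = (cos -10.8°, sin -10.8°) = (0.98229, -0.18738) and n = (−sin -10.8°, cos -10.8°) = (0.18738, 0.98229). J is at the origin and R lies 42.0 along u from J, so R = 42.0·u = (41.256, -7.8700). Tangency of A1 to both parallel lines with radius 10.1 puts H and Z at J ± 10.1·n: H = (1.8926, 9.9211), Z = (-1.8926, -9.9211). Equal radii place M and F the same way about R: M = R + 10.1·n = (43.149, 2.0511), F = R − 10.1·n = (39.364, -17.791). Then |JM| = |M − J| = 43.197.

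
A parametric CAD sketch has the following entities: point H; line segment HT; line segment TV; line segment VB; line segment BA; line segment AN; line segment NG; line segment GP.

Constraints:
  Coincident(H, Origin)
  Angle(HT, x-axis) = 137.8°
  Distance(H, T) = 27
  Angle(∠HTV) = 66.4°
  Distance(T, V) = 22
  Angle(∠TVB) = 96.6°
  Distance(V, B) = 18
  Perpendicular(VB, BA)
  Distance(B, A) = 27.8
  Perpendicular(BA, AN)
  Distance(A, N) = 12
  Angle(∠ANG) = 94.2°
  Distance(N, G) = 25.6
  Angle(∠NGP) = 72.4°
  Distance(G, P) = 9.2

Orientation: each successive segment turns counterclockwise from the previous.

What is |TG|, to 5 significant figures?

20.685

BA ⟂ AN, so AN runs at 154.80°; with |AN| = 12.0, N = (-9.7532, 19.885). ∠ANG = 94.2° gives NG at -119.40° from the x-axis; with |NG| = 25.6, G = (-22.320, -2.4180). Then |TG| = |G − T| = 20.685.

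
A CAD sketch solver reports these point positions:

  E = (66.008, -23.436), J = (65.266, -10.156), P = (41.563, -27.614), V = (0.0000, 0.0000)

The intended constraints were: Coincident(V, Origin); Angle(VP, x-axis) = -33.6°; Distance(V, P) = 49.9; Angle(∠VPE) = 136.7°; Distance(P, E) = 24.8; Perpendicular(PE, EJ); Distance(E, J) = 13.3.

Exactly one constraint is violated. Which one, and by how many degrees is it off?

Perpendicular(PE, EJ) — off by 6.50°.

V = (0.00, 0.00) ✓; VP at -33.60° ✓; |VP| = 49.90 ✓; ∠VPE = 136.7° ✓; |PE| = 24.80 ✓; ∠(PE, EJ) = 83.50° ✗; |EJ| = 13.30 ✓.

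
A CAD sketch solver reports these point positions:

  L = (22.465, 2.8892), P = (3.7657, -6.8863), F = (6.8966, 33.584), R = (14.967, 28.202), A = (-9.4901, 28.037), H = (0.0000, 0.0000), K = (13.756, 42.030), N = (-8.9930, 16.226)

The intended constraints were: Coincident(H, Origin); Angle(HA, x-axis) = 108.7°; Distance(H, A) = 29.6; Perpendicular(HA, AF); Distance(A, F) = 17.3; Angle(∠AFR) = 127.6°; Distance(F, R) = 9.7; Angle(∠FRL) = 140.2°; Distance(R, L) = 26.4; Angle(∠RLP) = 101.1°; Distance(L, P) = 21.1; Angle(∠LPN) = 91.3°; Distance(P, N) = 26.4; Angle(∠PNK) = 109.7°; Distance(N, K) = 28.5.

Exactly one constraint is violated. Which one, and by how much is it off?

Distance(N, K) = 28.5 — off by 5.90.

H = (0.00, 0.00) ✓; HA at 108.7° ✓; |HA| = 29.60 ✓; ∠(HA, AF) = 90.00° ✓; |AF| = 17.30 ✓; ∠AFR = 127.6° ✓; |FR| = 9.700 ✓; ∠FRL = 140.2° ✓; |RL| = 26.40 ✓; ∠RLP = 101.1° ✓; |LP| = 21.10 ✓; ∠LPN = 91.30° ✓; |PN| = 26.40 ✓; ∠PNK = 109.7° ✓; |NK| = 34.40 ✗.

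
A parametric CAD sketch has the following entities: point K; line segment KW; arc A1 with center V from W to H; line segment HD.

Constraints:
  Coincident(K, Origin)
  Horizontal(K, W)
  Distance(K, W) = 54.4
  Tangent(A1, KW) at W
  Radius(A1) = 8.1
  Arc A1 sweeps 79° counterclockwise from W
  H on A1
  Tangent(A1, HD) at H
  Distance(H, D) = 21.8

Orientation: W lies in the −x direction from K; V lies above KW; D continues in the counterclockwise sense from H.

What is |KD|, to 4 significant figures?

50.69

On A1, W sits at bearing -90° from V; a 79° counterclockwise sweep puts H at bearing -11°, so H = V + 8.1·(cos -11°, sin -11°) = (-46.45, 6.554). A1 meets HD tangentially, so VH is at right angles to HD, so HD runs along (−sin -11°, cos -11°); with |HD| = 21.8, D = (-42.29, 27.95). Then |KD| = |D − K| = 50.69.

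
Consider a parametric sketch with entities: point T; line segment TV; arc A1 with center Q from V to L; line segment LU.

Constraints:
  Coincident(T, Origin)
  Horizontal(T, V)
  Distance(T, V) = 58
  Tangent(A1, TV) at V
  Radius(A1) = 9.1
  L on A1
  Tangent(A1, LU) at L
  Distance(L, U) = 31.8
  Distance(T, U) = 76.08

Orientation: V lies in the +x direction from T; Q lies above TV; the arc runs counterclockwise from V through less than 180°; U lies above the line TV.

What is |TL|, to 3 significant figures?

67.8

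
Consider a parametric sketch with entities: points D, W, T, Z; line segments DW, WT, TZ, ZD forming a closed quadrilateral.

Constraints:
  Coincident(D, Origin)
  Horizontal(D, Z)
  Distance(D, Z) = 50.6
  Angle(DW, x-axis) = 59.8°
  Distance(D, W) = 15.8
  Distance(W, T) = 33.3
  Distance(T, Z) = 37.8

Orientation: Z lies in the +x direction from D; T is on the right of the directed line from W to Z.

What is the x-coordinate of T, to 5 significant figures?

17.495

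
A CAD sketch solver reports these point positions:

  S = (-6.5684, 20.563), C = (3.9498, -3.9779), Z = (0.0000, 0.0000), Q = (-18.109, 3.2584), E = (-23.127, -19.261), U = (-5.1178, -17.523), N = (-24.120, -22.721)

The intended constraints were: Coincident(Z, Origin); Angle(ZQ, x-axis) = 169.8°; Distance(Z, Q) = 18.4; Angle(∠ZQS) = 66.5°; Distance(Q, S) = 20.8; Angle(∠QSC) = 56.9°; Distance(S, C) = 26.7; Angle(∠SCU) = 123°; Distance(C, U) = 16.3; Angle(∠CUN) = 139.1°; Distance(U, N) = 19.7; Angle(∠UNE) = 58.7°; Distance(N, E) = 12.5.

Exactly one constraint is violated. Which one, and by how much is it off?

Distance(N, E) = 12.5 — off by 8.90.

Z = (0.00, 0.00) ✓; ZQ at 169.8° ✓; |ZQ| = 18.40 ✓; ∠ZQS = 66.50° ✓; |QS| = 20.80 ✓; ∠QSC = 56.90° ✓; |SC| = 26.70 ✓; ∠SCU = 123.0° ✓; |CU| = 16.30 ✓; ∠CUN = 139.1° ✓; |UN| = 19.70 ✓; ∠UNE = 58.69° ✓; |NE| = 3.600 ✗.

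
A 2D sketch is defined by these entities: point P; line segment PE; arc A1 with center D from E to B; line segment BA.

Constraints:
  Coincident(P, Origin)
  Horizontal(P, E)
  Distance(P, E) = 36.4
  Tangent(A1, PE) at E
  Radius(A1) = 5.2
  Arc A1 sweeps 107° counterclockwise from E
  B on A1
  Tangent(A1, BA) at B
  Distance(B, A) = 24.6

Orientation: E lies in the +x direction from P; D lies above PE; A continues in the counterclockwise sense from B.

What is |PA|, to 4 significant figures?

45.64

On A1, E sits at bearing -90° from D; a 107° counterclockwise sweep puts B at bearing 17°, so B = D + 5.2·(cos 17°, sin 17°) = (41.37, 6.720). A1 meets BA tangentially, so DB is at right angles to BA, so BA runs along (−sin 17°, cos 17°); with |BA| = 24.6, A = (34.18, 30.25). Then |PA| = |A − P| = 45.64.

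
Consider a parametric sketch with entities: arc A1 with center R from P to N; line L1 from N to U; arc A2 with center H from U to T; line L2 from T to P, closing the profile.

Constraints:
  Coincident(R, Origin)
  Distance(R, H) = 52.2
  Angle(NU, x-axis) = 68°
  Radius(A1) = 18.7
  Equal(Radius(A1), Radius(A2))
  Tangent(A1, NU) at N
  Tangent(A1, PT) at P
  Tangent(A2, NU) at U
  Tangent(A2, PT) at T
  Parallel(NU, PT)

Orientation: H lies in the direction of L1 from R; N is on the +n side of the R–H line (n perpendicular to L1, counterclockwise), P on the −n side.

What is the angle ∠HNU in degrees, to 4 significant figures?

19.71°

The slot axis is L1's direction at 68.0°, so u = (cos 68.0°, sin 68.0°) = (0.3746, 0.9272) and n = (−sin 68.0°, cos 68.0°) = (-0.9272, 0.3746). R is at the origin and H lies 52.2 along u from R, so H = 52.2·u = (19.55, 48.40). Tangency of A1 to both parallel lines with radius 18.7 puts N and P at R ± 18.7·n: N = (-17.34, 7.005), P = (17.34, -7.005). Equal radii place U and T the same way about H: U = H + 18.7·n = (2.216, 55.40), T = H − 18.7·n = (36.89, 41.39). Then cos ∠HNU = NH·NU / (|NH||NU|), giving 19.71°.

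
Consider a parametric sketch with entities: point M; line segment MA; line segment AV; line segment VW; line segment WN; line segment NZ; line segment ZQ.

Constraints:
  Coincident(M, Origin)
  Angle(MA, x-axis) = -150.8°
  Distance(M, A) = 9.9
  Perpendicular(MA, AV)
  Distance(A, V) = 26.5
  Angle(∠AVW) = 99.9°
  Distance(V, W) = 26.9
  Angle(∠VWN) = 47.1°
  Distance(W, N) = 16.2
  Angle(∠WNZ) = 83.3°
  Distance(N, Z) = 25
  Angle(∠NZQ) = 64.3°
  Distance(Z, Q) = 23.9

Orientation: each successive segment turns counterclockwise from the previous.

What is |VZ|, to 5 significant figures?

7.1789

M is at the origin; MA runs at -150.8° with length 9.9, so A = (-8.6419, -4.8298). The perpendicularity gives AV at right angles to MA, so AV runs at -60.800°; with |AV| = 26.5, V = (4.2864, -27.962). ∠AVW = 99.9° gives VW at 19.300° from the x-axis; with |VW| = 26.9, W = (29.675, -19.071). ∠VWN = 47.1° gives WN at 152.20° from the x-axis; with |WN| = 16.2, N = (15.344, -11.516). ∠WNZ = 83.3° gives NZ at -111.10° from the x-axis; with |NZ| = 25.0, Z = (6.3445, -34.840). Then |VZ| = |Z − V| = 7.1789.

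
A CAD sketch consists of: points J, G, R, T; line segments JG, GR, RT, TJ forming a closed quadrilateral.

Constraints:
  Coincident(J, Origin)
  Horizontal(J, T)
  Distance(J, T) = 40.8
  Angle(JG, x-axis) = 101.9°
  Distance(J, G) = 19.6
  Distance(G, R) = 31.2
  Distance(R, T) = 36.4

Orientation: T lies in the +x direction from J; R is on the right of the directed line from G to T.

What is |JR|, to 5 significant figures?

11.956

Checks: |GR| = 31.20 ✓; |RT| = 36.40 ✓.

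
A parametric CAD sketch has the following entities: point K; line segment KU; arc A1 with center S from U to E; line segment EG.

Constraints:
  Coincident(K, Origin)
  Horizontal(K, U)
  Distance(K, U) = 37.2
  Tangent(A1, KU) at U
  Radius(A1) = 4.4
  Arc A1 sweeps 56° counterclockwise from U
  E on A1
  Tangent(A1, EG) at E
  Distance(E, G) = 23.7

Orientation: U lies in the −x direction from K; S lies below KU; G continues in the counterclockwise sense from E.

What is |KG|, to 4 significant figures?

58.25

K is at the origin; KU is horizontal with |KU| = 37.2 and U on the −x side, so U = (-37.20, 0.000). Tangency of A1 to KU means the radius SU is perpendicular to KU, so S = U + (0, -4.4) = (-37.20, -4.400). On A1, U sits at bearing 90° from S; a 56° counterclockwise sweep puts E at bearing 146°, so E = S + 4.4·(cos 146°, sin 146°) = (-40.85, -1.940). Tangency of A1 to EG means the radius SE is perpendicular to EG, so EG runs along (−sin 146°, cos 146°); with |EG| = 23.7, G = (-54.10, -21.59). Then |KG| = |G − K| = 58.25.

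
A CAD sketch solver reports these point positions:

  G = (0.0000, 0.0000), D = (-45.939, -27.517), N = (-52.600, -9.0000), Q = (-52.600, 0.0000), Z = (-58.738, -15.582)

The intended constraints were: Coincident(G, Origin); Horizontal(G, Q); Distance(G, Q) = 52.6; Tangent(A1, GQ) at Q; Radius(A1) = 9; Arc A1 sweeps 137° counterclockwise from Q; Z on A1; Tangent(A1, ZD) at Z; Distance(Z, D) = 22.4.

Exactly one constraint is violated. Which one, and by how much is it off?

Distance(Z, D) = 22.4 — off by 4.90.

G = (0.00, 0.00) ✓; G.y = 0.00, Q.y = 0.00 ✓; |GQ| = 52.60 ✓; ∠(NQ, QG) = 90.00° ✓; |NQ| = 9.000 ✓; bearing(N→Z) − bearing(N→Q) = 137.0° ✓; |NZ| = 9.000 ✓; ∠(NZ, ZD) = 90.00° ✓; |ZD| = 17.50 ✗.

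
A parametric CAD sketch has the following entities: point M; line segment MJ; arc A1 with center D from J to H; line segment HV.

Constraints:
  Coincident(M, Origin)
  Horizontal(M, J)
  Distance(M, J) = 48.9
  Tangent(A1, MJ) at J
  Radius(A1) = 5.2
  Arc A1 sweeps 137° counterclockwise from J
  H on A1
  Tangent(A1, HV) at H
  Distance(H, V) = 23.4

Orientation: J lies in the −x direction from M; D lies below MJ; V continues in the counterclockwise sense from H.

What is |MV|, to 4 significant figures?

43.26

On A1, J sits at bearing 90° from D; a 137° counterclockwise sweep puts H at bearing 227°, so H = D + 5.2·(cos 227°, sin 227°) = (-52.45, -9.003). Tangency of A1 to HV means the radius DH is perpendicular to HV, so HV runs along (−sin 227°, cos 227°); with |HV| = 23.4, V = (-35.33, -24.96). Then |MV| = |V − M| = 43.26.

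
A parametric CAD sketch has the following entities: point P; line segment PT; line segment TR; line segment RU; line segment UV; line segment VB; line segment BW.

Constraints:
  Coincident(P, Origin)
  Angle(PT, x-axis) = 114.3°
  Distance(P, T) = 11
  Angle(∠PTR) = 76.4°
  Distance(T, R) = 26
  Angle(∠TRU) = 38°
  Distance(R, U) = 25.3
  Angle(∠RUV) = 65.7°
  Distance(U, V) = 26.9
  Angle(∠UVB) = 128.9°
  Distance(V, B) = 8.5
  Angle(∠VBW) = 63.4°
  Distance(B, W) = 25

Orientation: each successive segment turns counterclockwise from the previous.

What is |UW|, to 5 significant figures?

14.269

P is at the origin; PT runs at 114.3° with length 11.0, so T = (-4.5267, 10.025). ∠PTR = 76.4° gives TR at -142.10° from the x-axis; with |TR| = 26.0, R = (-25.043, -5.9460). ∠TRU = 38.0° gives RU at -0.10000° from the x-axis; with |RU| = 25.3, U = (0.25712, -5.9901). ∠RUV = 65.7° gives UV at 114.20° from the x-axis; with |UV| = 26.9, V = (-10.770, 18.546). ∠UVB = 128.9° gives VB at 165.30° from the x-axis; with |VB| = 8.5, B = (-18.992, 20.703). ∠VBW = 63.4° gives BW at -78.100° from the x-axis; with |BW| = 25.0, W = (-13.836, -3.7599). Then |UW| = |W − U| = 14.269.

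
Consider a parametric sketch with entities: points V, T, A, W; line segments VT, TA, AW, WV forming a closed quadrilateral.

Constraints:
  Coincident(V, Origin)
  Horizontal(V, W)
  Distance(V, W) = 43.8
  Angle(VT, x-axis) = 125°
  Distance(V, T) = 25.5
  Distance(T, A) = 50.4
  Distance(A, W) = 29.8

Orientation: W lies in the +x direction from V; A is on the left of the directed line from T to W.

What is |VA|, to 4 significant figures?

45.30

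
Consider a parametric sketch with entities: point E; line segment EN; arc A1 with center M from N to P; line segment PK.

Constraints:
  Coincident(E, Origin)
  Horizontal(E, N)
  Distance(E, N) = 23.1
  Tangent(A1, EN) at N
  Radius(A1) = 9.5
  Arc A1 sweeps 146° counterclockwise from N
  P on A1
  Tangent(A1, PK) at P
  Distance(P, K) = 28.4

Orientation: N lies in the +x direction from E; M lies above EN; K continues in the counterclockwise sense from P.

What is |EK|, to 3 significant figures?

33.6

On A1, N sits at bearing -90° from M; a 146° counterclockwise sweep puts P at bearing 56°, so P = M + 9.5·(cos 56°, sin 56°) = (28.4, 17.4). The tangent condition forces MP to be normal to PK, so PK runs along (−sin 56°, cos 56°); with |PK| = 28.4, K = (4.87, 33.3). Then |EK| = |K − E| = 33.6.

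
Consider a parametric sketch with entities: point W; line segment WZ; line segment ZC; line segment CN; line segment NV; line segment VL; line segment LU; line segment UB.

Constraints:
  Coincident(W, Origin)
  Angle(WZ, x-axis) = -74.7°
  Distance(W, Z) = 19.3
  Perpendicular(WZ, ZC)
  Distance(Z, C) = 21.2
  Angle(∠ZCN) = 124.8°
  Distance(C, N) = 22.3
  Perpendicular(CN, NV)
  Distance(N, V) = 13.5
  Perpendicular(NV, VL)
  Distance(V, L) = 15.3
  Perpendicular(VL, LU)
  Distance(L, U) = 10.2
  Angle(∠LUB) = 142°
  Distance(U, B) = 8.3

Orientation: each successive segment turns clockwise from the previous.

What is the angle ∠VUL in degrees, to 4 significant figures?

56.31°

W is at the origin; WZ runs at -74.7° with length 19.3, so Z = (5.093, -18.62). WZ ⟂ ZC, so ZC runs at -164.7°; with |ZC| = 21.2, C = (-15.36, -24.21). ∠ZCN = 124.8° gives CN at 140.1° from the x-axis; with |CN| = 22.3, N = (-32.46, -9.906). CN ⟂ NV, so NV runs at 50.10°; with |NV| = 13.5, V = (-23.80, 0.4510). NV ⟂ VL, so VL runs at -39.90°; with |VL| = 15.3, L = (-12.07, -9.363). VL ⟂ LU, so LU runs at -129.9°; with |LU| = 10.2, U = (-18.61, -17.19). Then cos ∠VUL = UV·UL / (|UV||UL|), giving 56.31°.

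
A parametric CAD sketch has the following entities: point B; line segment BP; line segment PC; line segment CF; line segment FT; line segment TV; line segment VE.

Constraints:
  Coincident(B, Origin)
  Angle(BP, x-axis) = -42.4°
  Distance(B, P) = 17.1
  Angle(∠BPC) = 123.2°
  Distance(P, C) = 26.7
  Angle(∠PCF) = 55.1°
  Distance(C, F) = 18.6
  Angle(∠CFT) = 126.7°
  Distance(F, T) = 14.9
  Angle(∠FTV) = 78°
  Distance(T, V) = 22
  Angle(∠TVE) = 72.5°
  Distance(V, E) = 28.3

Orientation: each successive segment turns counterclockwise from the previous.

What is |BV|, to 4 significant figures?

24.85

∠CFT = 126.7° gives FT at -167.4° from the x-axis; with |FT| = 14.9, T = (9.846, 3.988). ∠FTV = 78.0° gives TV at -65.40° from the x-axis; with |TV| = 22.0, V = (19.00, -16.02). Then |BV| = |V − B| = 24.85.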